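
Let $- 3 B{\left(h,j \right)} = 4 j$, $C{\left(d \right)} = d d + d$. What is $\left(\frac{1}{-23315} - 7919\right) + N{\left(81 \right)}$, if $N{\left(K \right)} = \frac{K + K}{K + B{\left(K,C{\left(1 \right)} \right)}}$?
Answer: $- \frac{8675413624}{1095805} \approx -7916.9$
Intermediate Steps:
$C{\left(d \right)} = d + d^{2}$ ($C{\left(d \right)} = d^{2} + d = d + d^{2}$)
$B{\left(h,j \right)} = - \frac{4 j}{3}$
$N{\left(K \right)} = \frac{2 K}{- \frac{8}{3} + K}$ ($N{\left(K \right)} = \frac{K + K}{K - \frac{4 \cdot 1 \left(1 + 1\right)}{3}} = \frac{2 K}{K - \frac{4 \cdot 1 \cdot 2}{3}} = \frac{2 K}{K - \frac{8}{3}} = \frac{2 K}{- \frac{8}{3} + K}$)
$\left(\frac{1}{-23315} - 7919\right) + N{\left(81 \right)} = \left(\frac{1}{-23315} - 7919\right) + 6 \cdot 81 \frac{1}{-8 + 3 \cdot 81} = \left(- \frac{1}{23315} - 7919\right) + 6 \cdot 81 \frac{1}{-8 + 243} = - \frac{184631486}{23315} + 6 \cdot 81 \cdot \frac{1}{235} = - \frac{184631486}{23315} + \frac{486}{235} = - \frac{8675413624}{1095805}$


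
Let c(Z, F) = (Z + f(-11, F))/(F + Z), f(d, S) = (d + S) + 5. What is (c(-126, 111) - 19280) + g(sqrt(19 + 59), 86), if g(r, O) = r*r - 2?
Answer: -96013/5 ≈ -19203.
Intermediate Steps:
g(r, O) = -2 + r**2 (g(r, O) = r**2 - 2 = -2 + r**2)
f(d, S) = 5 + S + d (f(d, S) = (S + d) + 5 = 5 + S + d)
c(Z, F) = (-6 + F + Z)/(F + Z) (c(Z, F) = (Z + (5 + F - 11))/(F + Z) = (Z + (-6 + F))/(F + Z) = (-6 + F + Z)/(F + Z))
(c(-126, 111) - 19280) + g(sqrt(19 + 59), 86) = ((-6 + 111 - 126)/(111 - 126) - 19280) + (-2 + (sqrt(19 + 59))**2) = (-21/(-15) - 19280) + (-2 + (sqrt(78))**2) = (-1/15*(-21) - 19280) + (-2 + 78) = (7/5 - 19280) + 76 = -96393/5 + 76 = -96013/5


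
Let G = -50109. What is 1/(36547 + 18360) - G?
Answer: 2751334864/54907 ≈ 50109.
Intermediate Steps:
1/(36547 + 18360) - G = 1/(36547 + 18360) - 1*(-50109) = 1/54907 + 50109 = 2751334864/54907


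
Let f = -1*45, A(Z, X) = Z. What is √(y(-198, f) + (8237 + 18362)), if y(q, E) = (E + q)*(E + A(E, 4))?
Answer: √48469 ≈ 220.16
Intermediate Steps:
f = -45
y(q, E) = 2*E*(E + q) (y(q, E) = (E + q)*(E + E) = (E + q)*(2*E) = 2*E*(E + q))
√(y(-198, f) + (8237 + 18362)) = √(2*(-45)*(-45 - 198) + (8237 + 18362)) = √(2*(-45)*(-243) + 26599) = √(21870 + 26599) = √48469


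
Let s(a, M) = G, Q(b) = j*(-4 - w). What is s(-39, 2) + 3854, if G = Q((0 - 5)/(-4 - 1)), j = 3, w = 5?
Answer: 3827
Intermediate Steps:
Q(b) = -27 (Q(b) = 3*(-4 - 1*5) = 3*(-4 - 5) = 3*(-9) = -27)
G = -27
s(a, M) = -27
s(-39, 2) + 3854 = -27 + 3854 = 3827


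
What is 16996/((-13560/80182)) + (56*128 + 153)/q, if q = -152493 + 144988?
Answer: -255692816978/2544195 ≈ -1.0050e+5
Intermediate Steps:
q = -7505
16996/((-13560/80182)) + (56*128 + 153)/q = 16996/((-13560/80182)) + (56*128 + 153)/(-7505) = 16996/((-13560*1/80182)) + (7168 + 153)*(-1/7505) = 16996/(-6780/40091) + 7321*(-1/7505) = 16996*(-40091/6780) - 7321/7505 = -170346659/1695 - 7321/7505 = -255692816978/2544195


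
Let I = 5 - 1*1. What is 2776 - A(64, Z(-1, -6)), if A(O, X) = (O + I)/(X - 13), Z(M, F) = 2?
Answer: 30604/11 ≈ 2782.2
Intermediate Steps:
I = 4 (I = 5 - 1 = 4)
A(O, X) = (4 + O)/(-13 + X) (A(O, X) = (O + 4)/(X - 13) = (4 + O)/(-13 + X))
2776 - A(64, Z(-1, -6)) = 2776 - (4 + 64)/(-13 + 2) = 2776 - 68/(-11) = 2776 - (-1)*68/11 = 2776 - 1*(-68/11) = 2776 + 68/11 = 30604/11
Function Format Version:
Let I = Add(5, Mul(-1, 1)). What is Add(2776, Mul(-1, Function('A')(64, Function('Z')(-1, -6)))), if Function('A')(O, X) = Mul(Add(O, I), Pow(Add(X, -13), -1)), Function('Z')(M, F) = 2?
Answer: Rational(30604, 11) ≈ 2782.2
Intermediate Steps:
I = 4 (I = Add(5, -1) = 4)
Function('A')(O, X) = Mul(Pow(Add(-13, X), -1), Add(4, O)) (Function('A')(O, X) = Mul(Add(O, 4), Pow(Add(X, -13), -1)) = Mul(Add(4, O), Pow(Add(-13, X), -1)) = Mul(Pow(Add(-13, X), -1), Add(4, O)))
Add(2776, Mul(-1, Function('A')(64, Function('Z')(-1, -6)))) = Add(2776, Mul(-1, Mul(Pow(Add(-13, 2), -1), Add(4, 64)))) = Add(2776, Mul(-1, Mul(Pow(-11, -1), 68))) = Add(2776, Mul(-1, Mul(Rational(-1, 11), 68))) = Add(2776, Mul(-1, Rational(-68, 11))) = Add(2776, Rational(68, 11)) = Rational(30604, 11)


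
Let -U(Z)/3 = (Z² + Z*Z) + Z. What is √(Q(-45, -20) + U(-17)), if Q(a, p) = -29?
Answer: 4*I*√107 ≈ 41.376*I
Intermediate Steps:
U(Z) = -6*Z² - 3*Z (U(Z) = -3*((Z² + Z*Z) + Z) = -3*((Z² + Z²) + Z) = -3*(2*Z² + Z) = -3*(Z + 2*Z²) = -6*Z² - 3*Z)
√(Q(-45, -20) + U(-17)) = √(-29 - 3*(-17)*(1 + 2*(-17))) = √(-29 - 3*(-17)*(1 - 34)) = √(-29 - 3*(-17)*(-33)) = √(-29 - 1683) = √(-1712) = 4*I*√107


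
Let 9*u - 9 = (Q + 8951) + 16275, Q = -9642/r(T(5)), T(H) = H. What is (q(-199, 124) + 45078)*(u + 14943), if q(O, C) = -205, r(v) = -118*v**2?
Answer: 10571844159083/13275 ≈ 7.9637e+8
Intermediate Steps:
Q = 4821/1475 (Q = -9642/((-118*5**2)) = -9642/((-118*25)) = -9642/(-2950) = -9642*(-1/2950) = 4821/1475 ≈ 3.2685)
u = 37226446/13275 (u = 1 + ((4821/1475 + 8951) + 16275)/9 = 1 + (13207546/1475 + 16275)/9 = 1 + (1/9)*(37213171/1475) = 1 + 37213171/13275 = 37226446/13275 ≈ 2804.3)
(q(-199, 124) + 45078)*(u + 14943) = (-205 + 45078)*(37226446/13275 + 14943) = 44873*(235594771/13275) = 10571844159083/13275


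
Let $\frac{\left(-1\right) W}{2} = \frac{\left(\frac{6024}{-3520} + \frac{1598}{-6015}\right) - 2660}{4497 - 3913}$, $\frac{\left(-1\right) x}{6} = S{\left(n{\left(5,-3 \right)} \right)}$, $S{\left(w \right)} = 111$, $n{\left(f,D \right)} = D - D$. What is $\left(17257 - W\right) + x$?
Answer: $\frac{2562919813357}{154561440} \approx 16582.0$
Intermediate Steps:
$n{\left(f,D \right)} = 0$
$x = -666$ ($x = \left(-6\right) 111 = -666$)
$W = \frac{1409037683}{154561440}$ ($W = - 2 \frac{\left(\frac{6024}{-3520} + \frac{1598}{-6015}\right) - 2660}{4497 - 3913} = - 2 \frac{\left(6024 \left(- \frac{1}{3520}\right) + 1598 \left(- \frac{1}{6015}\right)\right) - 2660}{584} = - 2 \left(\left(- \frac{753}{440} - \frac{1598}{6015}\right) - 2660\right) \frac{1}{584} = - 2 \left(- \frac{1046483}{529320} - 2660\right) \frac{1}{584} = - 2 \left(\left(- \frac{1409037683}{529320}\right) \frac{1}{584}\right) = \left(-2\right) \left(- \frac{1409037683}{309122880}\right) = \frac{1409037683}{154561440} \approx 9.1164$)
$\left(17257 - W\right) + x = \left(17257 - \frac{1409037683}{154561440}\right) - 666 = \frac{2665857732397}{154561440} - 666 = \frac{2562919813357}{154561440}$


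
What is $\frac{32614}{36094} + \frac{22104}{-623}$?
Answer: $- \frac{388751627}{11243281} \approx -34.576$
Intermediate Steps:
$\frac{32614}{36094} + \frac{22104}{-623} = 32614 \cdot \frac{1}{36094} + 22104 \left(- \frac{1}{623}\right) = \frac{16307}{18047} - \frac{22104}{623} = - \frac{388751627}{11243281}$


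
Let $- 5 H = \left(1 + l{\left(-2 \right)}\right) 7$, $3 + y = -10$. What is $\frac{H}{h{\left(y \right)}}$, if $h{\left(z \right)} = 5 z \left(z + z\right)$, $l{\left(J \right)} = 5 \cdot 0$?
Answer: $- \frac{7}{8450} \approx -0.0008284$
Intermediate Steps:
$l{\left(J \right)} = 0$
$y = -13$ ($y = -3 - 10 = -13$)
$h{\left(z \right)} = 10 z^{2}$ ($h{\left(z \right)} = 5 z 2 z = 10 z^{2}$)
$H = - \frac{7}{5}$ ($H = - \frac{\left(1 + 0\right) 7}{5} = - \frac{1 \cdot 7}{5} = \left(- \frac{1}{5}\right) 7 = - \frac{7}{5} \approx -1.4$)
$\frac{H}{h{\left(y \right)}} = - \frac{7}{5 \cdot 10 \left(-13\right)^{2}} = - \frac{7}{5 \cdot 10 \cdot 169} = - \frac{7}{5 \cdot 1690} = \left(- \frac{7}{5}\right) \frac{1}{1690} = - \frac{7}{8450}$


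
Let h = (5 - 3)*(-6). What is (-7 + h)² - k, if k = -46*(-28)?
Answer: -927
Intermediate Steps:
h = -12 (h = 2*(-6) = -12)
k = 1288
(-7 + h)² - k = (-7 - 12)² - 1*1288 = (-19)² - 1288 = 361 - 1288 = -927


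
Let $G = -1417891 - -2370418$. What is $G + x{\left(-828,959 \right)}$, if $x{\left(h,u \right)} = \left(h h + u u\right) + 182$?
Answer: $2557974$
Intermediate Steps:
$x{\left(h,u \right)} = 182 + h^{2} + u^{2}$ ($x{\left(h,u \right)} = \left(h^{2} + u^{2}\right) + 182 = 182 + h^{2} + u^{2}$)
$G = 952527$ ($G = -1417891 + 2370418 = 952527$)
$G + x{\left(-828,959 \right)} = 952527 + \left(182 + \left(-828\right)^{2} + 959^{2}\right) = 952527 + \left(182 + 685584 + 919681\right) = 952527 + 1605447 = 2557974$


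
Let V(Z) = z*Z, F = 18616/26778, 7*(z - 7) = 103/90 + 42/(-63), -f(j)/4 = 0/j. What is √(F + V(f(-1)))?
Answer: 2*√31156203/13389 ≈ 0.83379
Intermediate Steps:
f(j) = 0 (f(j) = -0/j = -4*0 = 0)
z = 4453/630 (z = 7 + (103/90 + 42/(-63))/7 = 7 + (103*(1/90) + 42*(-1/63))/7 = 7 + (103/90 - ⅔)/7 = 7 + (⅐)*(43/90) = 7 + 43/630 = 4453/630 ≈ 7.0683)
F = 9308/13389 (F = 18616*(1/26778) = 9308/13389 ≈ 0.69520)
V(Z) = 4453*Z/630
√(F + V(f(-1))) = √(9308/13389 + (4453/630)*0) = √(9308/13389 + 0) = √(9308/13389) = 2*√31156203/13389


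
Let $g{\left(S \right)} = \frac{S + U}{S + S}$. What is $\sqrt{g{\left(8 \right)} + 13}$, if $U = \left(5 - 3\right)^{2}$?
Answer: $\frac{\sqrt{55}}{2} \approx 3.7081$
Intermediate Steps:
$U = 4$ ($U = 2^{2} = 4$)
$g{\left(S \right)} = \frac{4 + S}{2 S}$ ($g{\left(S \right)} = \frac{S + 4}{S + S} = \frac{4 + S}{2 S}$)
$\sqrt{g{\left(8 \right)} + 13} = \sqrt{\frac{4 + 8}{2 \cdot 8} + 13} = \sqrt{\frac{1}{2} \cdot \frac{1}{8} \cdot 12 + 13} = \sqrt{\frac{3}{4} + 13} = \sqrt{\frac{55}{4}} = \frac{\sqrt{55}}{2}$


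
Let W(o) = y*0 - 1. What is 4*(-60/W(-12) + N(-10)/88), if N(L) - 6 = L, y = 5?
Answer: 2638/11 ≈ 239.82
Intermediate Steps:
N(L) = 6 + L
W(o) = -1 (W(o) = 5*0 - 1 = 0 - 1 = -1)
4*(-60/W(-12) + N(-10)/88) = 4*(-60/(-1) + (6 - 10)/88) = 4*(-60*(-1) - 4*1/88) = 4*(60 - 1/22) = 4*(1319/22) = 2638/11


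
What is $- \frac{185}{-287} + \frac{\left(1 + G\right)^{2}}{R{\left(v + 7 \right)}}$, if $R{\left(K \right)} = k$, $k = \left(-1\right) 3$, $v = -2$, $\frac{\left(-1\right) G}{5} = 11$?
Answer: $- \frac{278779}{287} \approx -971.36$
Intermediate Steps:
$G = -55$ ($G = \left(-5\right) 11 = -55$)
$k = -3$
$R{\left(K \right)} = -3$
$- \frac{185}{-287} + \frac{\left(1 + G\right)^{2}}{R{\left(v + 7 \right)}} = - \frac{185}{-287} + \frac{\left(1 - 55\right)^{2}}{-3} = \left(-185\right) \left(- \frac{1}{287}\right) + \left(-54\right)^{2} \left(- \frac{1}{3}\right) = \frac{185}{287} + 2916 \left(- \frac{1}{3}\right) = \frac{185}{287} - 972 = - \frac{278779}{287}$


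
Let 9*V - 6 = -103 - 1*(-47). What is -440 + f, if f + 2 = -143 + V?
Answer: -5315/9 ≈ -590.56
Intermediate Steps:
V = -50/9 (V = ⅔ + (-103 - 1*(-47))/9 = ⅔ + (-103 + 47)/9 = ⅔ + (⅑)*(-56) = ⅔ - 56/9 = -50/9 ≈ -5.5556)
f = -1355/9 (f = -2 + (-143 - 50/9) = -2 - 1337/9 = -1355/9 ≈ -150.56)
-440 + f = -440 - 1355/9 = -5315/9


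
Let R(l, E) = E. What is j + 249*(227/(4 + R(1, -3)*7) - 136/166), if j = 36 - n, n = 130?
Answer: -61589/17 ≈ -3622.9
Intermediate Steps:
j = -94 (j = 36 - 1*130 = 36 - 130 = -94)
j + 249*(227/(4 + R(1, -3)*7) - 136/166) = -94 + 249*(227/(4 - 3*7) - 136/166) = -94 + 249*(227/(4 - 21) - 136*1/166) = -94 + 249*(227/(-17) - 68/83) = -94 + 249*(227*(-1/17) - 68/83) = -94 + 249*(-227/17 - 68/83) = -94 + 249*(-19997/1411) = -94 - 59991/17 = -61589/17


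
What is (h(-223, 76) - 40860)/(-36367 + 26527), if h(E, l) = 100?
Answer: 1019/246 ≈ 4.1423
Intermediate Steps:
(h(-223, 76) - 40860)/(-36367 + 26527) = (100 - 40860)/(-36367 + 26527) = -40760/(-9840) = -40760*(-1/9840) = 1019/246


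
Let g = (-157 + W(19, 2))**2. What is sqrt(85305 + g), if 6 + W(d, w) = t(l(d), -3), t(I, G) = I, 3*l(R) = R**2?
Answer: sqrt(784129)/3 ≈ 295.17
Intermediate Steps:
l(R) = R**2/3
W(d, w) = -6 + d**2/3
g = 16384/9 (g = (-157 + (-6 + (1/3)*19**2))**2 = (-157 + (-6 + (1/3)*361))**2 = (-157 + (-6 + 361/3))**2 = (-157 + 343/3)**2 = (-128/3)**2 = 16384/9 ≈ 1820.4)
sqrt(85305 + g) = sqrt(85305 + 16384/9) = sqrt(784129/9) = sqrt(784129)/3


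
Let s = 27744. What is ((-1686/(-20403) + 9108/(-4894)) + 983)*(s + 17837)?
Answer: 744316564964041/16642047 ≈ 4.4725e+7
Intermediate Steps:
((-1686/(-20403) + 9108/(-4894)) + 983)*(s + 17837) = ((-1686/(-20403) + 9108/(-4894)) + 983)*(27744 + 17837) = ((-1686*(-1/20403) + 9108*(-1/4894)) + 983)*45581 = ((562/6801 - 4554/2447) + 983)*45581 = (-29596540/16642047 + 983)*45581 = (16329535661/16642047)*45581 = 744316564964041/16642047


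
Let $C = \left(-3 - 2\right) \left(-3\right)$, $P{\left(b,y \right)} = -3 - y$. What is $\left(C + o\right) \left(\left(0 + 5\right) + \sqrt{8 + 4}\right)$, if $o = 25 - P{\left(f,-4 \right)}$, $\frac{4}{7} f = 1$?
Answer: $195 + 78 \sqrt{3} \approx 330.1$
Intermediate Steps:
$f = \frac{7}{4}$ ($f = \frac{7}{4} \cdot 1 = \frac{7}{4} \approx 1.75$)
$C = 15$ ($C = \left(-5\right) \left(-3\right) = 15$)
$o = 24$ ($o = 25 - \left(-3 - -4\right) = 25 - \left(-3 + 4\right) = 25 - 1 = 24$)
$\left(C + o\right) \left(\left(0 + 5\right) + \sqrt{8 + 4}\right) = \left(15 + 24\right) \left(\left(0 + 5\right) + \sqrt{8 + 4}\right) = 39 \left(5 + \sqrt{12}\right) = 39 \left(5 + 2 \sqrt{3}\right) = 195 + 78 \sqrt{3}$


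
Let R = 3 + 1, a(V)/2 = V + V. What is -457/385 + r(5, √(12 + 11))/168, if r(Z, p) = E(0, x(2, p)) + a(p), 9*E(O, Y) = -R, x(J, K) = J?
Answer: -24733/20790 + √23/42 ≈ -1.0755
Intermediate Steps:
a(V) = 4*V (a(V) = 2*(V + V) = 2*(2*V) = 4*V)
R = 4
E(O, Y) = -4/9 (E(O, Y) = (-1*4)/9 = (⅑)*(-4) = -4/9)
r(Z, p) = -4/9 + 4*p
-457/385 + r(5, √(12 + 11))/168 = -457/385 + (-4/9 + 4*√(12 + 11))/168 = -457*1/385 + (-4/9 + 4*√23)*(1/168) = -457/385 + (-1/378 + √23/42) = -24733/20790 + √23/42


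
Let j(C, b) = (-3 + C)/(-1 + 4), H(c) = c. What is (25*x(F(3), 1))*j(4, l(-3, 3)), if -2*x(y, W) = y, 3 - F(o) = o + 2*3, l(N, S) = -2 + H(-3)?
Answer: 25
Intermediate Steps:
l(N, S) = -5 (l(N, S) = -2 - 3 = -5)
j(C, b) = -1 + C/3 (j(C, b) = (-3 + C)/3 = (-3 + C)*(⅓) = -1 + C/3)
F(o) = -3 - o (F(o) = 3 - (o + 2*3) = 3 - (o + 6) = 3 - (6 + o) = 3 + (-6 - o) = -3 - o)
x(y, W) = -y/2
(25*x(F(3), 1))*j(4, l(-3, 3)) = (25*(-(-3 - 1*3)/2))*(-1 + (⅓)*4) = (25*(-(-3 - 3)/2))*(-1 + 4/3) = (25*(-½*(-6)))*(⅓) = (25*3)*(⅓) = 75*(⅓) = 25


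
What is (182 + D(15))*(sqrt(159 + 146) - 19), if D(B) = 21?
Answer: -3857 + 203*sqrt(305) ≈ -311.76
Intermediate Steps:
(182 + D(15))*(sqrt(159 + 146) - 19) = (182 + 21)*(sqrt(159 + 146) - 19) = 203*(sqrt(305) - 19) = 203*(-19 + sqrt(305)) = -3857 + 203*sqrt(305)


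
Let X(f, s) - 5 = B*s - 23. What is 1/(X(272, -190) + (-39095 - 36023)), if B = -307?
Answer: -1/16806 ≈ -5.9503e-5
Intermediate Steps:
X(f, s) = -18 - 307*s (X(f, s) = 5 + (-307*s - 23) = 5 + (-23 - 307*s) = -18 - 307*s)
1/(X(272, -190) + (-39095 - 36023)) = 1/((-18 - 307*(-190)) + (-39095 - 36023)) = 1/((-18 + 58330) - 75118) = 1/(58312 - 75118) = 1/(-16806) = -1/16806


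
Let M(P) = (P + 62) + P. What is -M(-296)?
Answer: 530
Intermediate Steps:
M(P) = 62 + 2*P (M(P) = (62 + P) + P = 62 + 2*P)
-M(-296) = -(62 + 2*(-296)) = -(62 - 592) = -1*(-530) = 530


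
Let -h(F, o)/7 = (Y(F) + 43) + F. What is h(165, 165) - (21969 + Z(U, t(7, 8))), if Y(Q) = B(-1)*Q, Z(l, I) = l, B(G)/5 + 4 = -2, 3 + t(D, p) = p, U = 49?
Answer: 11176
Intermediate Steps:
t(D, p) = -3 + p
B(G) = -30 (B(G) = -20 + 5*(-2) = -20 - 10 = -30)
Y(Q) = -30*Q
h(F, o) = -301 + 203*F (h(F, o) = -7*((-30*F + 43) + F) = -7*((43 - 30*F) + F) = -7*(43 - 29*F) = -301 + 203*F)
h(165, 165) - (21969 + Z(U, t(7, 8))) = (-301 + 203*165) - (21969 + 49) = (-301 + 33495) - 1*22018 = 33194 - 22018 = 11176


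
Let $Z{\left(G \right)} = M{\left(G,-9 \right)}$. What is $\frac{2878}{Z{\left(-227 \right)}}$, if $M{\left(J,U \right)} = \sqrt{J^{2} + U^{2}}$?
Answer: $\frac{1439 \sqrt{51610}}{25805} \approx 12.668$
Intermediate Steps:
$Z{\left(G \right)} = \sqrt{81 + G^{2}}$ ($Z{\left(G \right)} = \sqrt{G^{2} + \left(-9\right)^{2}} = \sqrt{G^{2} + 81} = \sqrt{81 + G^{2}}$)
$\frac{2878}{Z{\left(-227 \right)}} = \frac{2878}{\sqrt{81 + \left(-227\right)^{2}}} = \frac{2878}{\sqrt{81 + 51529}} = \frac{2878}{\sqrt{51610}} = 2878 \frac{\sqrt{51610}}{51610} = \frac{1439 \sqrt{51610}}{25805}$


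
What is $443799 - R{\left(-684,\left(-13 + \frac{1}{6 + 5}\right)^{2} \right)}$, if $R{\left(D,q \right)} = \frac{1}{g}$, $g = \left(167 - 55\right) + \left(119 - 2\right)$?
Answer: $\frac{101629970}{229} \approx 4.438 \cdot 10^{5}$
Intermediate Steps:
$g = 229$ ($g = 112 + 117 = 229$)
$R{\left(D,q \right)} = \frac{1}{229}$
$443799 - R{\left(-684,\left(-13 + \frac{1}{6 + 5}\right)^{2} \right)} = 443799 - \frac{1}{229} = \frac{101629970}{229}$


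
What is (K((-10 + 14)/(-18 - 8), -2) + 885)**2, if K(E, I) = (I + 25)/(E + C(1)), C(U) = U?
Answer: 100681156/121 ≈ 8.3208e+5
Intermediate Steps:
K(E, I) = (25 + I)/(1 + E) (K(E, I) = (I + 25)/(E + 1) = (25 + I)/(1 + E))
(K((-10 + 14)/(-18 - 8), -2) + 885)**2 = ((25 - 2)/(1 + (-10 + 14)/(-18 - 8)) + 885)**2 = (23/(1 + 4/(-26)) + 885)**2 = (23/(1 + 4*(-1/26)) + 885)**2 = (23/(1 - 2/13) + 885)**2 = (23/(11/13) + 885)**2 = ((13/11)*23 + 885)**2 = (299/11 + 885)**2 = (10034/11)**2 = 100681156/121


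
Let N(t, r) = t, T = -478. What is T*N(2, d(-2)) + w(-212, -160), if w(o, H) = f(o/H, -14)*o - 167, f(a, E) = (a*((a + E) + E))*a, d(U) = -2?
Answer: 140883759/16000 ≈ 8805.2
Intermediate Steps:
f(a, E) = a²*(a + 2*E) (f(a, E) = (a*((E + a) + E))*a = (a*(a + 2*E))*a = a²*(a + 2*E))
w(o, H) = -167 + o³*(-28 + o/H)/H² (w(o, H) = ((o/H)²*(o/H + 2*(-14)))*o - 167 = ((o²/H²)*(o/H - 28))*o - 167 = ((o²/H²)*(-28 + o/H))*o - 167 = (o²*(-28 + o/H)/H²)*o - 167 = o³*(-28 + o/H)/H² - 167 = -167 + o³*(-28 + o/H)/H²)
T*N(2, d(-2)) + w(-212, -160) = -478*2 + (-167*(-160)³ + (-212)³*(-212 - 28*(-160)))/(-160)³ = -956 - (-167*(-4096000) - 9528128*(-212 + 4480))/4096000 = -956 - (684032000 - 9528128*4268)/4096000 = -956 - (684032000 - 40666050304)/4096000 = -956 - 1/4096000*(-39982018304) = -956 + 156179759/16000 = 140883759/16000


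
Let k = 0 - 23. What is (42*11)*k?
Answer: -10626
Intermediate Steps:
k = -23
(42*11)*k = (42*11)*(-23) = 462*(-23) = -10626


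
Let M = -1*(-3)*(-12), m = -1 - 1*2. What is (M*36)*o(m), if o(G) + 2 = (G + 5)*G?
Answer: 10368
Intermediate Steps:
m = -3 (m = -1 - 2 = -3)
o(G) = -2 + G*(5 + G) (o(G) = -2 + (G + 5)*G = -2 + (5 + G)*G = -2 + G*(5 + G))
M = -36 (M = 3*(-12) = -36)
(M*36)*o(m) = (-36*36)*(-2 + (-3)² + 5*(-3)) = -1296*(-2 + 9 - 15) = -1296*(-8) = 10368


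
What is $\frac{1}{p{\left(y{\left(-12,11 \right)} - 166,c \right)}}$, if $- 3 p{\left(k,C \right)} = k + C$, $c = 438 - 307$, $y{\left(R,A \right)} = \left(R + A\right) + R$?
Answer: $\frac{1}{16} \approx 0.0625$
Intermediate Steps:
$y{\left(R,A \right)} = A + 2 R$ ($y{\left(R,A \right)} = \left(A + R\right) + R = A + 2 R$)
$c = 131$ ($c = 438 - 307 = 131$)
$p{\left(k,C \right)} = - \frac{C}{3} - \frac{k}{3}$ ($p{\left(k,C \right)} = - \frac{k + C}{3} = - \frac{C + k}{3} = - \frac{C}{3} - \frac{k}{3}$)
$\frac{1}{p{\left(y{\left(-12,11 \right)} - 166,c \right)}} = \frac{1}{\left(- \frac{1}{3}\right) 131 - \frac{\left(11 + 2 \left(-12\right)\right) - 166}{3}} = \frac{1}{- \frac{131}{3} - \frac{\left(11 - 24\right) - 166}{3}} = \frac{1}{- \frac{131}{3} - \frac{-13 - 166}{3}} = \frac{1}{- \frac{131}{3} - - \frac{179}{3}} = \frac{1}{- \frac{131}{3} + \frac{179}{3}} = \frac{1}{16}$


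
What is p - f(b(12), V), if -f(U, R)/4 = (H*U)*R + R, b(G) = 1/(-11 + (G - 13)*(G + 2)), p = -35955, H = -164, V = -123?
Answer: -991863/25 ≈ -39675.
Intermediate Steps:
b(G) = 1/(-11 + (-13 + G)*(2 + G))
f(U, R) = -4*R + 656*R*U (f(U, R) = -4*((-164*U)*R + R) = -4*(-164*R*U + R) = -4*(R - 164*R*U) = -4*R + 656*R*U)
p - f(b(12), V) = -35955 - 4*(-123)*(-1 + 164/(-37 + 12² - 11*12)) = -35955 - 4*(-123)*(-1 + 164/(-37 + 144 - 132)) = -35955 - 4*(-123)*(-1 + 164/(-25)) = -35955 - 4*(-123)*(-1 + 164*(-1/25)) = -35955 - 4*(-123)*(-1 - 164/25) = -35955 - 4*(-123)*(-189)/25 = -35955 - 1*92988/25 = -35955 - 92988/25 = -991863/25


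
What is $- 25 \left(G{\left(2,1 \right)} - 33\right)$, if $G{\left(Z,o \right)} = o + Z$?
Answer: $750$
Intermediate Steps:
$G{\left(Z,o \right)} = Z + o$
$- 25 \left(G{\left(2,1 \right)} - 33\right) = - 25 \left(\left(2 + 1\right) - 33\right) = - 25 \left(3 - 33\right) = \left(-25\right) \left(-30\right) = 750$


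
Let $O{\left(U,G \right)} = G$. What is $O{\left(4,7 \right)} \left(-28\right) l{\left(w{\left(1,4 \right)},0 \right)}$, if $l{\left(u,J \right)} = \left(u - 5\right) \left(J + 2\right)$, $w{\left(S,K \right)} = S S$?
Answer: $1568$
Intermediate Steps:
$w{\left(S,K \right)} = S^{2}$
$l{\left(u,J \right)} = \left(-5 + u\right) \left(2 + J\right)$
$O{\left(4,7 \right)} \left(-28\right) l{\left(w{\left(1,4 \right)},0 \right)} = 7 \left(-28\right) \left(-10 - 0 + 2 \cdot 1^{2} + 0 \cdot 1^{2}\right) = - 196 \left(-10 + 0 + 2 \cdot 1 + 0 \cdot 1\right) = - 196 \left(-10 + 0 + 2 + 0\right) = \left(-196\right) \left(-8\right) = 1568$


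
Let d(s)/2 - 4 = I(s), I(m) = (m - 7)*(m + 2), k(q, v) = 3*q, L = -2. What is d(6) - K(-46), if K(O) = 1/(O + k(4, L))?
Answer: -271/34 ≈ -7.9706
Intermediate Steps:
I(m) = (-7 + m)*(2 + m)
d(s) = -20 - 10*s + 2*s² (d(s) = 8 + 2*(-14 + s² - 5*s) = 8 + (-28 - 10*s + 2*s²) = -20 - 10*s + 2*s²)
K(O) = 1/(12 + O) (K(O) = 1/(O + 3*4) = 1/(O + 12) = 1/(12 + O))
d(6) - K(-46) = (-20 - 10*6 + 2*6²) - 1/(12 - 46) = (-20 - 60 + 2*36) - 1/(-34) = (-20 - 60 + 72) - 1*(-1/34) = -8 + 1/34 = -271/34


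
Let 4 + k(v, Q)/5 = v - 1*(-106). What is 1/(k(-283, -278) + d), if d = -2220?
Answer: -1/3125 ≈ -0.00032000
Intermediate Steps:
k(v, Q) = 510 + 5*v (k(v, Q) = -20 + 5*(v - 1*(-106)) = -20 + 5*(v + 106) = -20 + 5*(106 + v) = -20 + (530 + 5*v) = 510 + 5*v)
1/(k(-283, -278) + d) = 1/((510 + 5*(-283)) - 2220) = 1/((510 - 1415) - 2220) = 1/(-905 - 2220) = 1/(-3125) = -1/3125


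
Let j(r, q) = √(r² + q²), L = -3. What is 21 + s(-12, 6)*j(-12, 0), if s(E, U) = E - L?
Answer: -87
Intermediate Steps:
s(E, U) = 3 + E (s(E, U) = E - 1*(-3) = E + 3 = 3 + E)
j(r, q) = √(q² + r²)
21 + s(-12, 6)*j(-12, 0) = 21 + (3 - 12)*√(0² + (-12)²) = 21 - 9*√(0 + 144) = 21 - 9*√144 = 21 - 9*12 = 21 - 108 = -87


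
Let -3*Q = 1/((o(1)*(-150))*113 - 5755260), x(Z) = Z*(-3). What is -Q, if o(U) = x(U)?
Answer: -1/17113230 ≈ -5.8434e-8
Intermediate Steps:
x(Z) = -3*Z
o(U) = -3*U
Q = 1/17113230 (Q = -1/(3*((-3*1*(-150))*113 - 5755260)) = -1/(3*(-3*(-150)*113 - 5755260)) = -1/(3*(450*113 - 5755260)) = -1/(3*(50850 - 5755260)) = -⅓/(-5704410) = -⅓*(-1/5704410) = 1/17113230 ≈ 5.8434e-8)
-Q = -1*1/17113230 = -1/17113230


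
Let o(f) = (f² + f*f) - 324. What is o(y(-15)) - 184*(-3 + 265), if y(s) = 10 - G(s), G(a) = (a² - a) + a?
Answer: 43918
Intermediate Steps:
G(a) = a²
y(s) = 10 - s²
o(f) = -324 + 2*f² (o(f) = (f² + f²) - 324 = 2*f² - 324 = -324 + 2*f²)
o(y(-15)) - 184*(-3 + 265) = (-324 + 2*(10 - 1*(-15)²)²) - 184*(-3 + 265) = (-324 + 2*(10 - 1*225)²) - 184*262 = (-324 + 2*(10 - 225)²) - 48208 = (-324 + 2*(-215)²) - 48208 = (-324 + 2*46225) - 48208 = (-324 + 92450) - 48208 = 92126 - 48208 = 43918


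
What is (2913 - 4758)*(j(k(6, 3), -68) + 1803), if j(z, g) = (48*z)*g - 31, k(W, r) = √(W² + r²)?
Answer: -3269340 + 18066240*√5 ≈ 3.7128e+7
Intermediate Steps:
j(z, g) = -31 + 48*g*z (j(z, g) = 48*g*z - 31 = -31 + 48*g*z)
(2913 - 4758)*(j(k(6, 3), -68) + 1803) = (2913 - 4758)*((-31 + 48*(-68)*√(6² + 3²)) + 1803) = -1845*((-31 + 48*(-68)*√(36 + 9)) + 1803) = -1845*((-31 + 48*(-68)*√45) + 1803) = -1845*((-31 + 48*(-68)*(3*√5)) + 1803) = -1845*((-31 - 9792*√5) + 1803) = -1845*(1772 - 9792*√5) = -3269340 + 18066240*√5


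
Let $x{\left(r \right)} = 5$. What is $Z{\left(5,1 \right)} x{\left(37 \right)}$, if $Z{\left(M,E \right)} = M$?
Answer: $25$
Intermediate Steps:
$Z{\left(5,1 \right)} x{\left(37 \right)} = 5 \cdot 5 = 25$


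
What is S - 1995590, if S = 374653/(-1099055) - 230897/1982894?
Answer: -4349009371823288417/2179309565170 ≈ -1.9956e+6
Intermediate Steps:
S = -996665688117/2179309565170 (S = 374653*(-1/1099055) - 230897*1/1982894 = -374653/1099055 - 230897/1982894 = -996665688117/2179309565170 ≈ -0.45733)
S - 1995590 = -996665688117/2179309565170 - 1995590 = -4349009371823288417/2179309565170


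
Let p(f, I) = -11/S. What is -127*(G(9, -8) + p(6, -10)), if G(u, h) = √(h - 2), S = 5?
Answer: 1397/5 - 127*I*√10 ≈ 279.4 - 401.61*I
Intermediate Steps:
p(f, I) = -11/5
G(u, h) = √(-2 + h)
-127*(G(9, -8) + p(6, -10)) = -127*(√(-2 - 8) - 11/5) = -127*(√(-10) - 11/5) = -127*(I*√10 - 11/5) = -127*(-11/5 + I*√10) = 1397/5 - 127*I*√10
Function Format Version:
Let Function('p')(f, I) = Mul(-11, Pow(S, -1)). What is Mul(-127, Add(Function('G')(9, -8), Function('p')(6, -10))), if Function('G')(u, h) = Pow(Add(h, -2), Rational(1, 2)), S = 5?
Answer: Add(Rational(1397, 5), Mul(-127, I, Pow(10, Rational(1, 2)))) ≈ Add(279.40, Mul(-401.61, I))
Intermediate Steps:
Function('p')(f, I) = Rational(-11, 5) (Function('p')(f, I) = Mul(-11, Pow(5, -1)) = Mul(-11, Rational(1, 5)) = Rational(-11, 5))
Function('G')(u, h) = Pow(Add(-2, h), Rational(1, 2))
Mul(-127, Add(Function('G')(9, -8), Function('p')(6, -10))) = Mul(-127, Add(Pow(Add(-2, -8), Rational(1, 2)), Rational(-11, 5))) = Mul(-127, Add(Pow(-10, Rational(1, 2)), Rational(-11, 5))) = Mul(-127, Add(Mul(I, Pow(10, Rational(1, 2))), Rational(-11, 5))) = Mul(-127, Add(Rational(-11, 5), Mul(I, Pow(10, Rational(1, 2))))) = Add(Rational(1397, 5), Mul(-127, I, Pow(10, Rational(1, 2))))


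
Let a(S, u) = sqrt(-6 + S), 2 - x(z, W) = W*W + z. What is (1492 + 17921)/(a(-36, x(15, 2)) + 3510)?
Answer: 11356605/2053357 - 6471*I*sqrt(42)/4106714 ≈ 5.5308 - 0.010212*I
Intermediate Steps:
x(z, W) = 2 - z - W**2 (x(z, W) = 2 - (W*W + z) = 2 - (W**2 + z) = 2 - (z + W**2) = 2 + (-z - W**2) = 2 - z - W**2)
(1492 + 17921)/(a(-36, x(15, 2)) + 3510) = (1492 + 17921)/(sqrt(-6 - 36) + 3510) = 19413/(sqrt(-42) + 3510) = 19413/(I*sqrt(42) + 3510) = 19413/(3510 + I*sqrt(42))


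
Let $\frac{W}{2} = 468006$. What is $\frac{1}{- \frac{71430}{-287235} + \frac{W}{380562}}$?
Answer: $\frac{13346853}{36146392} \approx 0.36924$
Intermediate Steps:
$W = 936012$ ($W = 2 \cdot 468006 = 936012$)
$\frac{1}{- \frac{71430}{-287235} + \frac{W}{380562}} = \frac{1}{- \frac{71430}{-287235} + \frac{936012}{380562}} = \frac{1}{\left(-71430\right) \left(- \frac{1}{287235}\right) + 936012 \cdot \frac{1}{380562}} = \frac{1}{\frac{4762}{19149} + \frac{22286}{9061}} = \frac{1}{\frac{36146392}{13346853}} = \frac{13346853}{36146392}$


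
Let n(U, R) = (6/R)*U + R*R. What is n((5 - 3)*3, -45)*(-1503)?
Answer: -15211863/5 ≈ -3.0424e+6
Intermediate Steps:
n(U, R) = R² + 6*U/R (n(U, R) = 6*U/R + R² = R² + 6*U/R)
n((5 - 3)*3, -45)*(-1503) = (((-45)³ + 6*((5 - 3)*3))/(-45))*(-1503) = -(-91125 + 6*(2*3))/45*(-1503) = -(-91125 + 6*6)/45*(-1503) = -(-91125 + 36)/45*(-1503) = -1/45*(-91089)*(-1503) = (10121/5)*(-1503) = -15211863/5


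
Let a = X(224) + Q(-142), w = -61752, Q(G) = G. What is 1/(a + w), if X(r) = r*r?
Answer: -1/11718 ≈ -8.5339e-5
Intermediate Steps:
X(r) = r**2
a = 50034 (a = 224**2 - 142 = 50176 - 142 = 50034)
1/(a + w) = 1/(50034 - 61752) = 1/(-11718) = -1/11718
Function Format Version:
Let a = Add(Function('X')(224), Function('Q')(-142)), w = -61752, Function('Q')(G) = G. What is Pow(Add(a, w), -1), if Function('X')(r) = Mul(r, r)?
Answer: Rational(-1, 11718) ≈ -8.5339e-5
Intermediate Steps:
Function('X')(r) = Pow(r, 2)
a = 50034 (a = Add(Pow(224, 2), -142) = Add(50176, -142) = 50034)
Pow(Add(a, w), -1) = Pow(Add(50034, -61752), -1) = Pow(-11718, -1) = Rational(-1, 11718)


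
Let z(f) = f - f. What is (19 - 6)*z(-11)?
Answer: 0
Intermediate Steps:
z(f) = 0
(19 - 6)*z(-11) = (19 - 6)*0 = 13*0 = 0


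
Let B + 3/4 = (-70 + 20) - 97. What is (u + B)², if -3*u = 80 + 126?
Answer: 6744409/144 ≈ 46836.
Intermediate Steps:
B = -591/4 (B = -¾ + ((-70 + 20) - 97) = -¾ + (-50 - 97) = -¾ - 147 = -591/4 ≈ -147.75)
u = -206/3 (u = -(80 + 126)/3 = -⅓*206 = -206/3 ≈ -68.667)
(u + B)² = (-206/3 - 591/4)² = (-2597/12)² = 6744409/144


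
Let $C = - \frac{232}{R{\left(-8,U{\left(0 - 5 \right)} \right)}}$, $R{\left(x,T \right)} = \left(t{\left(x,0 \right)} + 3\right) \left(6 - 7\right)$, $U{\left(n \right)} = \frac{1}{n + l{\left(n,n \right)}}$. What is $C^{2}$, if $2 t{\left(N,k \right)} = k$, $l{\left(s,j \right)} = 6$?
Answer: $\frac{53824}{9} \approx 5980.4$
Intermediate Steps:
$t{\left(N,k \right)} = \frac{k}{2}$
$U{\left(n \right)} = \frac{1}{6 + n}$ ($U{\left(n \right)} = \frac{1}{n + 6} = \frac{1}{6 + n}$)
$R{\left(x,T \right)} = -3$ ($R{\left(x,T \right)} = \left(\frac{1}{2} \cdot 0 + 3\right) \left(6 - 7\right) = \left(0 + 3\right) \left(-1\right) = 3 \left(-1\right) = -3$)
$C = \frac{232}{3}$ ($C = - \frac{232}{-3} = \left(-232\right) \left(- \frac{1}{3}\right) = \frac{232}{3} \approx 77.333$)
$C^{2} = \left(\frac{232}{3}\right)^{2} = \frac{53824}{9}$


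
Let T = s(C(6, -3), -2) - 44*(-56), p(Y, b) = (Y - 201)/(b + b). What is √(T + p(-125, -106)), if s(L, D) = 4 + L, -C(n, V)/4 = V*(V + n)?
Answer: √28152222/106 ≈ 50.055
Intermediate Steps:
C(n, V) = -4*V*(V + n)
p(Y, b) = (-201 + Y)/(2*b) (p(Y, b) = (-201 + Y)/((2*b)) = (-201 + Y)*(1/(2*b)) = (-201 + Y)/(2*b))
T = 2504 (T = (4 - 4*(-3)*(-3 + 6)) - 44*(-56) = (4 - 4*(-3)*3) + 2464 = (4 + 36) + 2464 = 40 + 2464 = 2504)
√(T + p(-125, -106)) = √(2504 + (½)*(-201 - 125)/(-106)) = √(2504 + (½)*(-1/106)*(-326)) = √(2504 + 163/106) = √(265587/106) = √28152222/106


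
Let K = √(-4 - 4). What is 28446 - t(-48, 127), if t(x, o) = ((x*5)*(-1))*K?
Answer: 28446 - 480*I*√2 ≈ 28446.0 - 678.82*I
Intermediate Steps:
K = 2*I*√2 (K = √(-8) = 2*I*√2 ≈ 2.8284*I)
t(x, o) = -10*I*x*√2 (t(x, o) = ((x*5)*(-1))*(2*I*√2) = ((5*x)*(-1))*(2*I*√2) = (-5*x)*(2*I*√2) = -10*I*x*√2)
28446 - t(-48, 127) = 28446 - (-10)*I*(-48)*√2 = 28446 - 480*I*√2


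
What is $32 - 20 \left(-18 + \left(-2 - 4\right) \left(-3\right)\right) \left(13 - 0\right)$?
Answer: $32$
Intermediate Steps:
$32 - 20 \left(-18 + \left(-2 - 4\right) \left(-3\right)\right) \left(13 - 0\right) = 32 - 20 \left(-18 - -18\right) \left(13 + \left(-9 + 9\right)\right) = 32 - 20 \left(-18 + 18\right) \left(13 + 0\right) = 32 - 20 \cdot 0 \cdot 13 = 32 - 0 = 32 + 0 = 32$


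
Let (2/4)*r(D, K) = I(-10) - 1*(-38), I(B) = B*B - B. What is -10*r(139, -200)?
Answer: -2960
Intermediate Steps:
I(B) = B² - B
r(D, K) = 296 (r(D, K) = 2*(-10*(-1 - 10) - 1*(-38)) = 2*(-10*(-11) + 38) = 2*(110 + 38) = 2*148 = 296)
-10*r(139, -200) = -10*296 = -2960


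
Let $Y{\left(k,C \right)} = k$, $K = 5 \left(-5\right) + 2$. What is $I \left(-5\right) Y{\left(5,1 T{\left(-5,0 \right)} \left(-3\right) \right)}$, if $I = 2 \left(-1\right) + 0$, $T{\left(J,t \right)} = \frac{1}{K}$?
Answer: $50$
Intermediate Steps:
$K = -23$ ($K = -25 + 2 = -23$)
$T{\left(J,t \right)} = - \frac{1}{23}$ ($T{\left(J,t \right)} = \frac{1}{-23} = - \frac{1}{23}$)
$I = -2$ ($I = -2 + 0 = -2$)
$I \left(-5\right) Y{\left(5,1 T{\left(-5,0 \right)} \left(-3\right) \right)} = \left(-2\right) \left(-5\right) 5 = 10 \cdot 5 = 50$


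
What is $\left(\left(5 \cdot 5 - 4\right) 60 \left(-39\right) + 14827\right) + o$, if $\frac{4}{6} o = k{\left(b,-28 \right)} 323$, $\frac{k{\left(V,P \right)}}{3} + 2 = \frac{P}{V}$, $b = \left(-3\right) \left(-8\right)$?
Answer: $- \frac{155663}{4} \approx -38916.0$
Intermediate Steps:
$b = 24$
$k{\left(V,P \right)} = -6 + \frac{3 P}{V}$ ($k{\left(V,P \right)} = -6 + 3 \frac{P}{V} = -6 + \frac{3 P}{V}$)
$o = - \frac{18411}{4}$ ($o = \frac{3 \left(-6 + 3 \left(-28\right) \frac{1}{24}\right) 323}{2} = \frac{3 \left(-6 - \frac{7}{2}\right) 323}{2} = \frac{3 \left(\left(- \frac{19}{2}\right) 323\right)}{2} = \frac{3}{2} \left(- \frac{6137}{2}\right) = - \frac{18411}{4} \approx -4602.8$)
$\left(\left(5 \cdot 5 - 4\right) 60 \left(-39\right) + 14827\right) + o = \left(\left(5 \cdot 5 - 4\right) 60 \left(-39\right) + 14827\right) - \frac{18411}{4} = \left(\left(25 - 4\right) 60 \left(-39\right) + 14827\right) - \frac{18411}{4} = \left(21 \cdot 60 \left(-39\right) + 14827\right) - \frac{18411}{4} = \left(1260 \left(-39\right) + 14827\right) - \frac{18411}{4} = \left(-49140 + 14827\right) - \frac{18411}{4} = -34313 - \frac{18411}{4} = - \frac{155663}{4}$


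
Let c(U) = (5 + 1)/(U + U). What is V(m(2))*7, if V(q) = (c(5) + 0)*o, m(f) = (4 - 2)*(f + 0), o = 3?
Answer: 63/5 ≈ 12.600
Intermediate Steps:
m(f) = 2*f
c(U) = 3/U (c(U) = 6/((2*U)) = 6*(1/(2*U)) = 3/U)
V(q) = 9/5 (V(q) = (3/5 + 0)*3 = (3/5)*3 = 9/5)
V(m(2))*7 = (9/5)*7 = 63/5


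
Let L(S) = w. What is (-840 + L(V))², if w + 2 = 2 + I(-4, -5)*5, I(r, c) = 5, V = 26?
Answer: 664225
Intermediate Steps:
w = 25 (w = -2 + (2 + 5*5) = -2 + (2 + 25) = -2 + 27 = 25)
L(S) = 25
(-840 + L(V))² = (-840 + 25)² = (-815)² = 664225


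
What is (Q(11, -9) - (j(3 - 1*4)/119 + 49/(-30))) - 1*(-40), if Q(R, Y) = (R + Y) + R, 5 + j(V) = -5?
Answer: 195341/3570 ≈ 54.717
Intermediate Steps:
j(V) = -10 (j(V) = -5 - 5 = -10)
Q(R, Y) = Y + 2*R
(Q(11, -9) - (j(3 - 1*4)/119 + 49/(-30))) - 1*(-40) = ((-9 + 2*11) - (-10/119 + 49/(-30))) - 1*(-40) = ((-9 + 22) - (-10*1/119 + 49*(-1/30))) + 40 = (13 - (-10/119 - 49/30)) + 40 = (13 - 1*(-6131/3570)) + 40 = (13 + 6131/3570) + 40 = 52541/3570 + 40 = 195341/3570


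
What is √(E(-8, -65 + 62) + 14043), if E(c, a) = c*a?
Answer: 3*√1563 ≈ 118.60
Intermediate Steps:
E(c, a) = a*c
√(E(-8, -65 + 62) + 14043) = √((-65 + 62)*(-8) + 14043) = √(-3*(-8) + 14043) = √(24 + 14043) = √14067 = 3*√1563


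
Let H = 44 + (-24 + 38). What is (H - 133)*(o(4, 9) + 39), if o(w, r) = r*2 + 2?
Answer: -4425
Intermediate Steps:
o(w, r) = 2 + 2*r (o(w, r) = 2*r + 2 = 2 + 2*r)
H = 58 (H = 44 + 14 = 58)
(H - 133)*(o(4, 9) + 39) = (58 - 133)*((2 + 2*9) + 39) = -75*((2 + 18) + 39) = -75*(20 + 39) = -75*59 = -4425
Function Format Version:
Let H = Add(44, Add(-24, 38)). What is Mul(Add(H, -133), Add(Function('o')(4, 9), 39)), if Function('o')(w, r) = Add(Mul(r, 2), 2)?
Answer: -4425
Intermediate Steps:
Function('o')(w, r) = Add(2, Mul(2, r)) (Function('o')(w, r) = Add(Mul(2, r), 2) = Add(2, Mul(2, r)))
H = 58 (H = Add(44, 14) = 58)
Mul(Add(H, -133), Add(Function('o')(4, 9), 39)) = Mul(Add(58, -133), Add(Add(2, Mul(2, 9)), 39)) = Mul(-75, Add(Add(2, 18), 39)) = Mul(-75, Add(20, 39)) = Mul(-75, 59) = -4425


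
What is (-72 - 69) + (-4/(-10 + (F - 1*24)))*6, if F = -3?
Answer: -5193/37 ≈ -140.35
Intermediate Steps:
(-72 - 69) + (-4/(-10 + (F - 1*24)))*6 = (-72 - 69) + (-4/(-10 + (-3 - 1*24)))*6 = -141 + (-4/(-10 + (-3 - 24)))*6 = -141 + (-4/(-10 - 27))*6 = -141 + (-4/(-37))*6 = -141 - 1/37*(-4)*6 = -141 + (4/37)*6 = -141 + 24/37 = -5193/37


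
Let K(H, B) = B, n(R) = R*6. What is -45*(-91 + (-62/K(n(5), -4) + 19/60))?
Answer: 13533/4 ≈ 3383.3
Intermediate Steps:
n(R) = 6*R
-45*(-91 + (-62/K(n(5), -4) + 19/60)) = -45*(-91 + (-62/(-4) + 19/60)) = -45*(-91 + (-62*(-¼) + 19*(1/60))) = -45*(-91 + (31/2 + 19/60)) = -45*(-91 + 949/60) = -45*(-4511/60) = 13533/4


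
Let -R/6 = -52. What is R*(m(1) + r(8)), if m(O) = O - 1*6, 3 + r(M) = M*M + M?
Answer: 19968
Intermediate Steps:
R = 312 (R = -6*(-52) = 312)
r(M) = -3 + M + M² (r(M) = -3 + (M*M + M) = -3 + (M² + M) = -3 + (M + M²) = -3 + M + M²)
m(O) = -6 + O (m(O) = O - 6 = -6 + O)
R*(m(1) + r(8)) = 312*((-6 + 1) + (-3 + 8 + 8²)) = 312*(-5 + (-3 + 8 + 64)) = 312*(-5 + 69) = 312*64 = 19968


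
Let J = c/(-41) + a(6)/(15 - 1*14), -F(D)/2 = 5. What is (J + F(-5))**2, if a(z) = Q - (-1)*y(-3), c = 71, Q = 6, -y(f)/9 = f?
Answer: 760384/1681 ≈ 452.34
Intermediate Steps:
y(f) = -9*f
F(D) = -10 (F(D) = -2*5 = -10)
a(z) = 33 (a(z) = 6 - (-1)*(-9*(-3)) = 6 - (-1)*27 = 6 - 1*(-27) = 6 + 27 = 33)
J = 1282/41 (J = 71/(-41) + 33/(15 - 1*14) = 71*(-1/41) + 33/(15 - 14) = -71/41 + 33/1 = -71/41 + 33*1 = -71/41 + 33 = 1282/41 ≈ 31.268)
(J + F(-5))**2 = (1282/41 - 10)**2 = (872/41)**2 = 760384/1681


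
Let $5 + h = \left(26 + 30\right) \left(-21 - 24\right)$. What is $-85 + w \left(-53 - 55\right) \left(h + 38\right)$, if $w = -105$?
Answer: $-28202665$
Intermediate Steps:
$h = -2525$ ($h = -5 + \left(26 + 30\right) \left(-21 - 24\right) = -5 + 56 \left(-45\right) = -5 - 2520 = -2525$)
$-85 + w \left(-53 - 55\right) \left(h + 38\right) = -85 - 105 \left(-53 - 55\right) \left(-2525 + 38\right) = -85 - 105 \left(\left(-108\right) \left(-2487\right)\right) = -85 - 28202580 = -28202665$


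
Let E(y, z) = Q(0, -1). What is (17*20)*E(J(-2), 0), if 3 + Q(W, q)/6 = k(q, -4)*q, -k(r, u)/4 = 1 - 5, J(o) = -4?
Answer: -38760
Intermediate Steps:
k(r, u) = 16 (k(r, u) = -4*(1 - 5) = -4*(-4) = 16)
Q(W, q) = -18 + 96*q (Q(W, q) = -18 + 6*(16*q) = -18 + 96*q)
E(y, z) = -114 (E(y, z) = -18 + 96*(-1) = -18 - 96 = -114)
(17*20)*E(J(-2), 0) = (17*20)*(-114) = 340*(-114) = -38760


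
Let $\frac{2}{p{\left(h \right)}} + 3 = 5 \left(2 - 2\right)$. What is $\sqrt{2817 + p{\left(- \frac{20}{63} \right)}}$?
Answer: $\frac{\sqrt{25347}}{3} \approx 53.069$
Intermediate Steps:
$p{\left(h \right)} = - \frac{2}{3}$ ($p{\left(h \right)} = \frac{2}{-3 + 5 \left(2 - 2\right)} = \frac{2}{-3 + 5 \cdot 0} = \frac{2}{-3 + 0} = \frac{2}{-3} = 2 \left(- \frac{1}{3}\right) = - \frac{2}{3}$)
$\sqrt{2817 + p{\left(- \frac{20}{63} \right)}} = \sqrt{2817 - \frac{2}{3}} = \sqrt{\frac{8449}{3}} = \frac{\sqrt{25347}}{3}$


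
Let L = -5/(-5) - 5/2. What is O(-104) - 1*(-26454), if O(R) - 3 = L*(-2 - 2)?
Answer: 26463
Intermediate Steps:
L = -3/2 (L = -5*(-⅕) - 5*½ = 1 - 5/2 = -3/2 ≈ -1.5000)
O(R) = 9 (O(R) = 3 - 3*(-2 - 2)/2 = 3 - 3/2*(-4) = 3 + 6 = 9)
O(-104) - 1*(-26454) = 9 - 1*(-26454) = 9 + 26454 = 26463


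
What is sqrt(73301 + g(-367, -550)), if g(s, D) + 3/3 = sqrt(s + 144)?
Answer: sqrt(73300 + I*sqrt(223)) ≈ 270.74 + 0.028*I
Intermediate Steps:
g(s, D) = -1 + sqrt(144 + s) (g(s, D) = -1 + sqrt(s + 144) = -1 + sqrt(144 + s))
sqrt(73301 + g(-367, -550)) = sqrt(73301 + (-1 + sqrt(144 - 367))) = sqrt(73301 + (-1 + sqrt(-223))) = sqrt(73301 + (-1 + I*sqrt(223))) = sqrt(73300 + I*sqrt(223))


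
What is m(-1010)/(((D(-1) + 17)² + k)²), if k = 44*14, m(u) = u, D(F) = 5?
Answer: -101/121000 ≈ -0.00083471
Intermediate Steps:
k = 616
m(-1010)/(((D(-1) + 17)² + k)²) = -1010/((5 + 17)² + 616)² = -1010/(22² + 616)² = -1010/(484 + 616)² = -1010/(1100²) = -1010/1210000 = -1010*1/1210000 = -101/121000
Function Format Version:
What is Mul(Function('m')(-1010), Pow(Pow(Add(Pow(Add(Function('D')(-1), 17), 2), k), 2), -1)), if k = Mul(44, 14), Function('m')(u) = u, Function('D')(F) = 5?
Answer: Rational(-101, 121000) ≈ -0.00083471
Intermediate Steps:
k = 616
Mul(Function('m')(-1010), Pow(Pow(Add(Pow(Add(Function('D')(-1), 17), 2), k), 2), -1)) = Mul(-1010, Pow(Pow(Add(Pow(Add(5, 17), 2), 616), 2), -1)) = Mul(-1010, Pow(Pow(Add(Pow(22, 2), 616), 2), -1)) = Mul(-1010, Pow(Pow(Add(484, 616), 2), -1)) = Mul(-1010, Pow(Pow(1100, 2), -1)) = Mul(-1010, Pow(1210000, -1)) = Mul(-1010, Rational(1, 1210000)) = Rational(-101, 121000)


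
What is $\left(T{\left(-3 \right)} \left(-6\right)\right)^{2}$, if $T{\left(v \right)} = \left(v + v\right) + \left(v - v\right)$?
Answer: $1296$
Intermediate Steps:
$T{\left(v \right)} = 2 v$ ($T{\left(v \right)} = 2 v + 0 = 2 v$)
$\left(T{\left(-3 \right)} \left(-6\right)\right)^{2} = \left(2 \left(-3\right) \left(-6\right)\right)^{2} = \left(\left(-6\right) \left(-6\right)\right)^{2} = 36^{2} = 1296$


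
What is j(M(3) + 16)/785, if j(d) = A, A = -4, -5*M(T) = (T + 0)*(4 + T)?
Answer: -4/785 ≈ -0.0050955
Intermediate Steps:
M(T) = -T*(4 + T)/5 (M(T) = -(T + 0)*(4 + T)/5 = -T*(4 + T)/5)
j(d) = -4
j(M(3) + 16)/785 = -4/785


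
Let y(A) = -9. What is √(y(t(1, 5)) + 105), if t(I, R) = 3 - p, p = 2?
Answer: 4*√6 ≈ 9.7980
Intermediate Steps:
t(I, R) = 1 (t(I, R) = 3 - 1*2 = 3 - 2 = 1)
√(y(t(1, 5)) + 105) = √(-9 + 105) = √96 = 4*√6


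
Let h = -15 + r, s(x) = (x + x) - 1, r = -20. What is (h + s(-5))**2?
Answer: 2116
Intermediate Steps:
s(x) = -1 + 2*x (s(x) = 2*x - 1 = -1 + 2*x)
h = -35 (h = -15 - 20 = -35)
(h + s(-5))**2 = (-35 + (-1 + 2*(-5)))**2 = (-35 + (-1 - 10))**2 = (-35 - 11)**2 = (-46)**2 = 2116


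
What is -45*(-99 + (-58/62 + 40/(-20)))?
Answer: 142200/31 ≈ 4587.1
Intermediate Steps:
-45*(-99 + (-58/62 + 40/(-20))) = -45*(-99 + (-58*1/62 + 40*(-1/20))) = -45*(-99 + (-29/31 - 2)) = -45*(-99 - 91/31) = -45*(-3160/31) = 142200/31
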